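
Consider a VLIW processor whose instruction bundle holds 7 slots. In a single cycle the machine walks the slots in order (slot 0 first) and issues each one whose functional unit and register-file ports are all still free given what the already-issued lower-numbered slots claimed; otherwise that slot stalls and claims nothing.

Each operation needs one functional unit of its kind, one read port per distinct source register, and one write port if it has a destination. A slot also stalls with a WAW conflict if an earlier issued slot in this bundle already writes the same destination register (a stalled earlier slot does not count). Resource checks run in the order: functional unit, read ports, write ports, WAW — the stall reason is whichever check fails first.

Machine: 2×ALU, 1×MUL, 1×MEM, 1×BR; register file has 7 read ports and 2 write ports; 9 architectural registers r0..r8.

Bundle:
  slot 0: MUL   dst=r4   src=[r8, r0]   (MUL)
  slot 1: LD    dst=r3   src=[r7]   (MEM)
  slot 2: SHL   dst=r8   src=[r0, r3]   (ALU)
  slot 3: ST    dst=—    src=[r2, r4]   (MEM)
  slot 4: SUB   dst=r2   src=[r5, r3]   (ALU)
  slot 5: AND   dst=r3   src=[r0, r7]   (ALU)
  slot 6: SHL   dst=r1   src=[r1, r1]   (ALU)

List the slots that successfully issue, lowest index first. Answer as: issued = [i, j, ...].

#0 MUL src=r8,r0 dispatched  <A:2 Mu:0 Ld:1 B:1 rd:5 wr:1>
#1 MEM src=r7 dispatched  <A:2 Mu:0 Ld:0 B:1 rd:4 wr:0>
#2 ALU src=r0,r3 held:WR_PORT  <A:2 Mu:0 Ld:0 B:1 rd:4 wr:0>
#3 MEM src=r2,r4 held:FU  <A:2 Mu:0 Ld:0 B:1 rd:4 wr:0>
#4 ALU src=r5,r3 held:WR_PORT  <A:2 Mu:0 Ld:0 B:1 rd:4 wr:0>
#5 ALU src=r0,r7 held:WR_PORT  <A:2 Mu:0 Ld:0 B:1 rd:4 wr:0>
#6 ALU src=r1,r1 held:WR_PORT  <A:2 Mu:0 Ld:0 B:1 rd:4 wr:0>

issued = [0, 1]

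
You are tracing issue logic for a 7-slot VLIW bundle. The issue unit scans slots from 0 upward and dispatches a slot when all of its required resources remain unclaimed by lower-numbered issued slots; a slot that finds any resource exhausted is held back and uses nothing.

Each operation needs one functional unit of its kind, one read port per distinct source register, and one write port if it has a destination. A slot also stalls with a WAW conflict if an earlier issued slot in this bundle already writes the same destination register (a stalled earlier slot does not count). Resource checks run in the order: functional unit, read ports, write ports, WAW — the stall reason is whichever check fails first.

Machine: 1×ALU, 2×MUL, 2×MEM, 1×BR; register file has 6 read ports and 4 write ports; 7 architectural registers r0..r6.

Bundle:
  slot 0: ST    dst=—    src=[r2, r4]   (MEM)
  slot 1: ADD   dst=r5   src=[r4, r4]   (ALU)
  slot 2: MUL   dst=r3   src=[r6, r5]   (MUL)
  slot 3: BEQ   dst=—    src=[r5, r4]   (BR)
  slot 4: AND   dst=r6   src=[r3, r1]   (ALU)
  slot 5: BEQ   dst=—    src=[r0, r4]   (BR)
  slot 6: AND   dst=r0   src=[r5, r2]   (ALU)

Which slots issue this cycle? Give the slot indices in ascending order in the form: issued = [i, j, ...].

  0. MEM ⇒ go  {1A/2Mu/1Ld/1B | 4r 4w}
  1. ALU→r5 ⇒ go  {0A/2Mu/1Ld/1B | 3r 3w}
  2. MUL→r3 ⇒ go  {0A/1Mu/1Ld/1B | 1r 2w}
  3. BR ⇒ no(RD_PORT)  {0A/1Mu/1Ld/1B | 1r 2w}
  4. ALU→r6 ⇒ no(FU)  {0A/1Mu/1Ld/1B | 1r 2w}
  5. BR ⇒ no(RD_PORT)  {0A/1Mu/1Ld/1B | 1r 2w}
  6. ALU→r0 ⇒ no(FU)  {0A/1Mu/1Ld/1B | 1r 2w}

issued = [0, 1, 2]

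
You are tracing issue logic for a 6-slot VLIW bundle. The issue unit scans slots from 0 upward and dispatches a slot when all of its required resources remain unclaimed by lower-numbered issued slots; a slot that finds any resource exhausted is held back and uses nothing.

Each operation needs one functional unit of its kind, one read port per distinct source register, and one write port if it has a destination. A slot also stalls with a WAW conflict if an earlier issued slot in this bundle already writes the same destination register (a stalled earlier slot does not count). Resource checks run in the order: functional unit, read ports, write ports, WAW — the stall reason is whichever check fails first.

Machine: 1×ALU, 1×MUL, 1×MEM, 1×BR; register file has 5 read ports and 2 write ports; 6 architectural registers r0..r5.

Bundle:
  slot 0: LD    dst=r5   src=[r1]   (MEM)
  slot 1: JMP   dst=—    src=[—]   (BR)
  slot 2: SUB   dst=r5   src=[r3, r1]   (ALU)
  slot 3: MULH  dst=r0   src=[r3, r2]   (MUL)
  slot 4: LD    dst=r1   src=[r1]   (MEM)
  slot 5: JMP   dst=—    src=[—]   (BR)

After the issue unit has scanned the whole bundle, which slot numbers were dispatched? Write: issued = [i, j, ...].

issued = [0, 1, 3]

slot 0 (MEM): ISSUE — free A1,Mu1,Ld0,B1 rp4 wp1
slot 1 (BR): ISSUE — free A1,Mu1,Ld0,B0 rp4 wp1
slot 2 (ALU): stall WAW — free A1,Mu1,Ld0,B0 rp4 wp1
slot 3 (MUL): ISSUE — free A1,Mu0,Ld0,B0 rp2 wp0
slot 4 (MEM): stall FU — free A1,Mu0,Ld0,B0 rp2 wp0
slot 5 (BR): stall FU — free A1,Mu0,Ld0,B0 rp2 wp0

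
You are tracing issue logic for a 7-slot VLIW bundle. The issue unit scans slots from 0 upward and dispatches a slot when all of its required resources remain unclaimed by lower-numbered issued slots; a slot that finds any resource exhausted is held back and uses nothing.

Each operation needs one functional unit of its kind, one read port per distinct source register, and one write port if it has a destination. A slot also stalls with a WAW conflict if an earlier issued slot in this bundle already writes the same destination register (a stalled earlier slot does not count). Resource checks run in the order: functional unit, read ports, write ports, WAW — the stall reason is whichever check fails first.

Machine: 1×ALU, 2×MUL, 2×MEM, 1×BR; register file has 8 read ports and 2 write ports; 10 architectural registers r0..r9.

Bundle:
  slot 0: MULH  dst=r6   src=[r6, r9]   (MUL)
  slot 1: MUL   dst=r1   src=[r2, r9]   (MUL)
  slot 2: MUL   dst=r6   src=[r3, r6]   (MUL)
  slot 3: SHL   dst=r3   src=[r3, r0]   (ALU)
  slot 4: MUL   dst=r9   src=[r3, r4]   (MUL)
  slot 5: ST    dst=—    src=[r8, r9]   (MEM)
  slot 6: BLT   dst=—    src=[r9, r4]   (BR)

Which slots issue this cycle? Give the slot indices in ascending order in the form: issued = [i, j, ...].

slot 0 (MUL): ISSUE — free A1,Mu1,Ld2,B1 rp6 wp1
slot 1 (MUL): ISSUE — free A1,Mu0,Ld2,B1 rp4 wp0
slot 2 (MUL): stall FU — free A1,Mu0,Ld2,B1 rp4 wp0
slot 3 (ALU): stall WR_PORT — free A1,Mu0,Ld2,B1 rp4 wp0
slot 4 (MUL): stall FU — free A1,Mu0,Ld2,B1 rp4 wp0
slot 5 (MEM): ISSUE — free A1,Mu0,Ld1,B1 rp2 wp0
slot 6 (BR): ISSUE — free A1,Mu0,Ld1,B0 rp0 wp0

issued = [0, 1, 5, 6]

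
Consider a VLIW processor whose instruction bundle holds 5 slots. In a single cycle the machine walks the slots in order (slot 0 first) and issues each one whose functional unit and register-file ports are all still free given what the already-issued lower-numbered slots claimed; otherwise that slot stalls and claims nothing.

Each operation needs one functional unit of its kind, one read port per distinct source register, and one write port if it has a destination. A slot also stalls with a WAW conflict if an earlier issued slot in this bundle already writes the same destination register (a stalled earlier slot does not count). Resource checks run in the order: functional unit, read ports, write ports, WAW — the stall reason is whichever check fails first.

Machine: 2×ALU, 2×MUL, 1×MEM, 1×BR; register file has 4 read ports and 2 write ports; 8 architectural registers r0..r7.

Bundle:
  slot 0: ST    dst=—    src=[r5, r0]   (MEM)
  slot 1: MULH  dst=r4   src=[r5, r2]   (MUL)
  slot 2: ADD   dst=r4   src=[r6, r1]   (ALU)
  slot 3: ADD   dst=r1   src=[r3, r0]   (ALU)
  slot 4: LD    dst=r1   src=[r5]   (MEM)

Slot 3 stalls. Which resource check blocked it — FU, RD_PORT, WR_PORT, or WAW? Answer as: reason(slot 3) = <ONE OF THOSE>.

#0 MEM src=r5,r0 dispatched  <A:2 Mu:2 Ld:0 B:1 rd:2 wr:2>
#1 MUL src=r5,r2 dispatched  <A:2 Mu:1 Ld:0 B:1 rd:0 wr:1>
#2 ALU src=r6,r1 held:RD_PORT  <A:2 Mu:1 Ld:0 B:1 rd:0 wr:1>
#3 ALU src=r3,r0 held:RD_PORT  <A:2 Mu:1 Ld:0 B:1 rd:0 wr:1>
#4 MEM src=r5 held:FU  <A:2 Mu:1 Ld:0 B:1 rd:0 wr:1>

reason(slot 3) = RD_PORT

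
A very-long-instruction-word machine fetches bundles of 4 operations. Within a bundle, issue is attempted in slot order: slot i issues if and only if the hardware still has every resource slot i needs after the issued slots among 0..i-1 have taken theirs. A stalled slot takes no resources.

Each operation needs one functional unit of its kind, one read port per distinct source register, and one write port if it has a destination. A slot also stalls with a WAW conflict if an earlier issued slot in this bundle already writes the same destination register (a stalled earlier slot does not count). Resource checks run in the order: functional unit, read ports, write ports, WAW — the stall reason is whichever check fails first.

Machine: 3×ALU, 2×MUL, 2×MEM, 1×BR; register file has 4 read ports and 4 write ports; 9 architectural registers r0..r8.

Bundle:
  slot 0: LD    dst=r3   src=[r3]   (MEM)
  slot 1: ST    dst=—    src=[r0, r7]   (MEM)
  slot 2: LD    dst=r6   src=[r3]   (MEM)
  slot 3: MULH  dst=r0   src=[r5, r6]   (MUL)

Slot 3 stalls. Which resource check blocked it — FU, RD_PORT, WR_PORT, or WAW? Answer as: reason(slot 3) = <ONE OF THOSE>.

reason(slot 3) = RD_PORT

[0] MEM needs rd=1 wr=1: ok; after: ALU=3 MUL=2 MEM=1 BR=1, R=3, W=3
[1] MEM needs rd=2 wr=0: ok; after: ALU=3 MUL=2 MEM=0 BR=1, R=1, W=3
[2] MEM needs rd=1 wr=1: FU; after: ALU=3 MUL=2 MEM=0 BR=1, R=1, W=3
[3] MUL needs rd=2 wr=1: RD_PORT; after: ALU=3 MUL=2 MEM=0 BR=1, R=1, W=3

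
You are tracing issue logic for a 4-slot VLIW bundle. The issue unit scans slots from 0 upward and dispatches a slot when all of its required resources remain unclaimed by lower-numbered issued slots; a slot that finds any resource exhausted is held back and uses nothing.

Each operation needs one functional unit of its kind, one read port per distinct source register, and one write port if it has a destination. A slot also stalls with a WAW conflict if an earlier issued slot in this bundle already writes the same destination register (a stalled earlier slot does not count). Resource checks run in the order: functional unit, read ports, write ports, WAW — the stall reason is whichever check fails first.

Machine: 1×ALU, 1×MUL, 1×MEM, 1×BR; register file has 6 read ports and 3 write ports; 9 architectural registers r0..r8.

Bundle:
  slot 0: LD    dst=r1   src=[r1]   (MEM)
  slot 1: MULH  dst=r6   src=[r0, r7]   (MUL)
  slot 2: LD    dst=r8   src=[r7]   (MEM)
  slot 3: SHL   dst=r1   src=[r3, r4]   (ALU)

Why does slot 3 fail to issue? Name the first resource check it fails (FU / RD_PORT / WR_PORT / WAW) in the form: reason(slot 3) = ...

  0. MEM→r1 ⇒ go  {1A/1Mu/0Ld/1B | 5r 2w}
  1. MUL→r6 ⇒ go  {1A/0Mu/0Ld/1B | 3r 1w}
  2. MEM→r8 ⇒ no(FU)  {1A/0Mu/0Ld/1B | 3r 1w}
  3. ALU→r1 ⇒ no(WAW)  {1A/0Mu/0Ld/1B | 3r 1w}

reason(slot 3) = WAW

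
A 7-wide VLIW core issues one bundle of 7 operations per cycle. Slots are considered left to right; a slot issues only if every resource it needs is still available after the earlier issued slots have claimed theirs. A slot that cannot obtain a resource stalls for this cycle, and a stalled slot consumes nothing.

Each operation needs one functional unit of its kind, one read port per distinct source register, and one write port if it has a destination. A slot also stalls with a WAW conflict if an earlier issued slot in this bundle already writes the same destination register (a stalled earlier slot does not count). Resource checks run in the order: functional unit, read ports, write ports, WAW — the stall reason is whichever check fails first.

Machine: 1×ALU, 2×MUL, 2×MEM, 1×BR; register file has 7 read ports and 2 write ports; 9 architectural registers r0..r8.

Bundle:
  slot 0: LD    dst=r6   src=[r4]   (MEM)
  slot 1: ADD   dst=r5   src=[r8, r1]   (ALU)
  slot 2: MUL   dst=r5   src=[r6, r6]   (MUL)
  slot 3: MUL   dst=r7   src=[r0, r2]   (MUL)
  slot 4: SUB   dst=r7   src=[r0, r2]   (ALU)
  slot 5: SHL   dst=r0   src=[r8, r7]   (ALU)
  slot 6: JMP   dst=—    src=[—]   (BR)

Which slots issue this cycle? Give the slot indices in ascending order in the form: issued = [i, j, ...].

issued = [0, 1, 6]

  0. MEM→r6 ⇒ go  {1A/2Mu/1Ld/1B | 6r 1w}
  1. ALU→r5 ⇒ go  {0A/2Mu/1Ld/1B | 4r 0w}
  2. MUL→r5 ⇒ no(WR_PORT)  {0A/2Mu/1Ld/1B | 4r 0w}
  3. MUL→r7 ⇒ no(WR_PORT)  {0A/2Mu/1Ld/1B | 4r 0w}
  4. ALU→r7 ⇒ no(FU)  {0A/2Mu/1Ld/1B | 4r 0w}
  5. ALU→r0 ⇒ no(FU)  {0A/2Mu/1Ld/1B | 4r 0w}
  6. BR ⇒ go  {0A/2Mu/1Ld/0B | 4r 0w}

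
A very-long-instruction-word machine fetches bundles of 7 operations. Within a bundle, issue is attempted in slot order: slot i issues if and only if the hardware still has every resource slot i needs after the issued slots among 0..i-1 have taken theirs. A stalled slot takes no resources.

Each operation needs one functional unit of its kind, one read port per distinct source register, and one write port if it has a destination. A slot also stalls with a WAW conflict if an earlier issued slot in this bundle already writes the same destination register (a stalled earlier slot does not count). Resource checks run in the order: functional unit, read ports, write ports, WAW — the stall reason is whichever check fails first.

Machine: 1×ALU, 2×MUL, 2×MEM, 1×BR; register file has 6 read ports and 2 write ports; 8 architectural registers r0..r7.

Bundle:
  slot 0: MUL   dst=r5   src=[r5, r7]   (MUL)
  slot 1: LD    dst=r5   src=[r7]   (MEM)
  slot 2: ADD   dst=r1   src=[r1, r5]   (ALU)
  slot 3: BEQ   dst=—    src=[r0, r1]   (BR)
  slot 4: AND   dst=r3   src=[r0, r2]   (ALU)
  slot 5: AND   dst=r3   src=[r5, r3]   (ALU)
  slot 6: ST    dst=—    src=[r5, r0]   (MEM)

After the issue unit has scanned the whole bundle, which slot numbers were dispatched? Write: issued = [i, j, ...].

  0. MUL→r5 ⇒ go  {1A/1Mu/2Ld/1B | 4r 1w}
  1. MEM→r5 ⇒ no(WAW)  {1A/1Mu/2Ld/1B | 4r 1w}
  2. ALU→r1 ⇒ go  {0A/1Mu/2Ld/1B | 2r 0w}
  3. BR ⇒ go  {0A/1Mu/2Ld/0B | 0r 0w}
  4. ALU→r3 ⇒ no(FU)  {0A/1Mu/2Ld/0B | 0r 0w}
  5. ALU→r3 ⇒ no(FU)  {0A/1Mu/2Ld/0B | 0r 0w}
  6. MEM ⇒ no(RD_PORT)  {0A/1Mu/2Ld/0B | 0r 0w}

issued = [0, 2, 3]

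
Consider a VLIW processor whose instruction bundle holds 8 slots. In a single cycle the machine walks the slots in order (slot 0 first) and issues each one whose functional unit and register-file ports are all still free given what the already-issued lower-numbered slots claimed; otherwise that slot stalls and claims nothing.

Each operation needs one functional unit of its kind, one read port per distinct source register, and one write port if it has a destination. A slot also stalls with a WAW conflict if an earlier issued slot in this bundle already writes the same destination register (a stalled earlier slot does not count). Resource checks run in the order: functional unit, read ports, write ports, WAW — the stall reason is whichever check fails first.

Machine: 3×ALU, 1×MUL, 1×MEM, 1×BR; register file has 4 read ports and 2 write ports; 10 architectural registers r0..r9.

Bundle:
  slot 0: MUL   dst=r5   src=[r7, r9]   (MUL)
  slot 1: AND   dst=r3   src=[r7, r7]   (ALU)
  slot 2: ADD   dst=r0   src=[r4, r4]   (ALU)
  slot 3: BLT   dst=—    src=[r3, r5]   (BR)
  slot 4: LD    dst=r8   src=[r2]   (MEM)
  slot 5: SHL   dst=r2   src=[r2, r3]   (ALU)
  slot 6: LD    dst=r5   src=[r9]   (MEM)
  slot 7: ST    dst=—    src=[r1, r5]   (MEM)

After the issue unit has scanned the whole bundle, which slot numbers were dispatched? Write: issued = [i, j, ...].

[0] MUL needs rd=2 wr=1: ok; after: ALU=3 MUL=0 MEM=1 BR=1, R=2, W=1
[1] ALU needs rd=1 wr=1: ok; after: ALU=2 MUL=0 MEM=1 BR=1, R=1, W=0
[2] ALU needs rd=1 wr=1: WR_PORT; after: ALU=2 MUL=0 MEM=1 BR=1, R=1, W=0
[3] BR needs rd=2 wr=0: RD_PORT; after: ALU=2 MUL=0 MEM=1 BR=1, R=1, W=0
[4] MEM needs rd=1 wr=1: WR_PORT; after: ALU=2 MUL=0 MEM=1 BR=1, R=1, W=0
[5] ALU needs rd=2 wr=1: RD_PORT; after: ALU=2 MUL=0 MEM=1 BR=1, R=1, W=0
[6] MEM needs rd=1 wr=1: WR_PORT; after: ALU=2 MUL=0 MEM=1 BR=1, R=1, W=0
[7] MEM needs rd=2 wr=0: RD_PORT; after: ALU=2 MUL=0 MEM=1 BR=1, R=1, W=0

issued = [0, 1]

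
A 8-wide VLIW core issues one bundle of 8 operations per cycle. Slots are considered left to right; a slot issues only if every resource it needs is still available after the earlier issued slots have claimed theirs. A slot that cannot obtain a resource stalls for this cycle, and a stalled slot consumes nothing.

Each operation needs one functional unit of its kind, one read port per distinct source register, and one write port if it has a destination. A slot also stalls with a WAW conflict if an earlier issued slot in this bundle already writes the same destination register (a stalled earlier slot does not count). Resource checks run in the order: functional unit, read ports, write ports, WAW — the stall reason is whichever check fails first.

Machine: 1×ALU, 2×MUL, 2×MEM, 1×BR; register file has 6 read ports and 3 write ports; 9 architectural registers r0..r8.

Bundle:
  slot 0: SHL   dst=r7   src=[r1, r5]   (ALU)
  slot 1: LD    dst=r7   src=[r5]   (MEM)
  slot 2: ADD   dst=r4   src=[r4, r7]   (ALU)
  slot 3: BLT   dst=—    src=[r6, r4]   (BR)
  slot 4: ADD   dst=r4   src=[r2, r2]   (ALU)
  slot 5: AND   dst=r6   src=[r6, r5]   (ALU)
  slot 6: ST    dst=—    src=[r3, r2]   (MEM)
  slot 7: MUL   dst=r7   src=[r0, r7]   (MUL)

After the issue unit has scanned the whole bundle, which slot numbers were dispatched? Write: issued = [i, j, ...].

slot 0 (ALU): ISSUE — free A0,Mu2,Ld2,B1 rp4 wp2
slot 1 (MEM): stall WAW — free A0,Mu2,Ld2,B1 rp4 wp2
slot 2 (ALU): stall FU — free A0,Mu2,Ld2,B1 rp4 wp2
slot 3 (BR): ISSUE — free A0,Mu2,Ld2,B0 rp2 wp2
slot 4 (ALU): stall FU — free A0,Mu2,Ld2,B0 rp2 wp2
slot 5 (ALU): stall FU — free A0,Mu2,Ld2,B0 rp2 wp2
slot 6 (MEM): ISSUE — free A0,Mu2,Ld1,B0 rp0 wp2
slot 7 (MUL): stall RD_PORT — free A0,Mu2,Ld1,B0 rp0 wp2

issued = [0, 3, 6]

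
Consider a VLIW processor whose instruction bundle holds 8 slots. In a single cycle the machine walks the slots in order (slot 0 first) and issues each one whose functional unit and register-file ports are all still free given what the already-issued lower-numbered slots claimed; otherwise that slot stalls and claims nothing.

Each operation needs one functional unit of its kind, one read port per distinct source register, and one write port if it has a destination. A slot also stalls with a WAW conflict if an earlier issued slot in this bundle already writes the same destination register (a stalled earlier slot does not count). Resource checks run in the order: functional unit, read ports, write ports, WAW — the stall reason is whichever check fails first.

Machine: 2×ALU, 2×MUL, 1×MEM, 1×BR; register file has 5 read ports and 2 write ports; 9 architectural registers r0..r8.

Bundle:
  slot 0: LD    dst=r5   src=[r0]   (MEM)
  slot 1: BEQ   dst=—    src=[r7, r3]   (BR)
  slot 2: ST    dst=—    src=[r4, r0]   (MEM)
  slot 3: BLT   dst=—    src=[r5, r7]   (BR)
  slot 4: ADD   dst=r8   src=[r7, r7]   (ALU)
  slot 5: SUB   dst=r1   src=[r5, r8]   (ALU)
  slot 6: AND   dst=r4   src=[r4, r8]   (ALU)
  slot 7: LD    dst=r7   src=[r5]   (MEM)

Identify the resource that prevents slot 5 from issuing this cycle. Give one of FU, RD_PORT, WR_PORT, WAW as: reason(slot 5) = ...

#0 MEM src=r0 dispatched  <A:2 Mu:2 Ld:0 B:1 rd:4 wr:1>
#1 BR src=r7,r3 dispatched  <A:2 Mu:2 Ld:0 B:0 rd:2 wr:1>
#2 MEM src=r4,r0 held:FU  <A:2 Mu:2 Ld:0 B:0 rd:2 wr:1>
#3 BR src=r5,r7 held:FU  <A:2 Mu:2 Ld:0 B:0 rd:2 wr:1>
#4 ALU src=r7,r7 dispatched  <A:1 Mu:2 Ld:0 B:0 rd:1 wr:0>
#5 ALU src=r5,r8 held:RD_PORT  <A:1 Mu:2 Ld:0 B:0 rd:1 wr:0>
#6 ALU src=r4,r8 held:RD_PORT  <A:1 Mu:2 Ld:0 B:0 rd:1 wr:0>
#7 MEM src=r5 held:FU  <A:1 Mu:2 Ld:0 B:0 rd:1 wr:0>

reason(slot 5) = RD_PORT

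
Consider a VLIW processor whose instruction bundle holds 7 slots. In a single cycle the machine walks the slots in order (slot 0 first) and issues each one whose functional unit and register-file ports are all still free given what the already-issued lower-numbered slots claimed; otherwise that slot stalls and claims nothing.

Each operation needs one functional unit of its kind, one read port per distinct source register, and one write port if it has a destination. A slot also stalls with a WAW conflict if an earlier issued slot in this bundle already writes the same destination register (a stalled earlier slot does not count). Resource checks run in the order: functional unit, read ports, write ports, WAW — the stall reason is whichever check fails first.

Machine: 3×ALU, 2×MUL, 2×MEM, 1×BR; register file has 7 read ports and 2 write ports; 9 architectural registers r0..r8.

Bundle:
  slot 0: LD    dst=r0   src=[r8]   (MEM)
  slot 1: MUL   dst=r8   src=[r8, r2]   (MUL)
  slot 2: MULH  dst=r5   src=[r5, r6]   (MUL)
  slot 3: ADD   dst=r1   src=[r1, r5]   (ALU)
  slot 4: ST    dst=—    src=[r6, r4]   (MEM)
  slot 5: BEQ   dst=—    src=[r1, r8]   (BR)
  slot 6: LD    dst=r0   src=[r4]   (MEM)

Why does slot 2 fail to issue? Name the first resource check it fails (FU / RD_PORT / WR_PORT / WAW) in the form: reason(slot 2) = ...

#0 MEM src=r8 dispatched  <A:3 Mu:2 Ld:1 B:1 rd:6 wr:1>
#1 MUL src=r8,r2 dispatched  <A:3 Mu:1 Ld:1 B:1 rd:4 wr:0>
#2 MUL src=r5,r6 held:WR_PORT  <A:3 Mu:1 Ld:1 B:1 rd:4 wr:0>
#3 ALU src=r1,r5 held:WR_PORT  <A:3 Mu:1 Ld:1 B:1 rd:4 wr:0>
#4 MEM src=r6,r4 dispatched  <A:3 Mu:1 Ld:0 B:1 rd:2 wr:0>
#5 BR src=r1,r8 dispatched  <A:3 Mu:1 Ld:0 B:0 rd:0 wr:0>
#6 MEM src=r4 held:FU  <A:3 Mu:1 Ld:0 B:0 rd:0 wr:0>

reason(slot 2) = WR_PORT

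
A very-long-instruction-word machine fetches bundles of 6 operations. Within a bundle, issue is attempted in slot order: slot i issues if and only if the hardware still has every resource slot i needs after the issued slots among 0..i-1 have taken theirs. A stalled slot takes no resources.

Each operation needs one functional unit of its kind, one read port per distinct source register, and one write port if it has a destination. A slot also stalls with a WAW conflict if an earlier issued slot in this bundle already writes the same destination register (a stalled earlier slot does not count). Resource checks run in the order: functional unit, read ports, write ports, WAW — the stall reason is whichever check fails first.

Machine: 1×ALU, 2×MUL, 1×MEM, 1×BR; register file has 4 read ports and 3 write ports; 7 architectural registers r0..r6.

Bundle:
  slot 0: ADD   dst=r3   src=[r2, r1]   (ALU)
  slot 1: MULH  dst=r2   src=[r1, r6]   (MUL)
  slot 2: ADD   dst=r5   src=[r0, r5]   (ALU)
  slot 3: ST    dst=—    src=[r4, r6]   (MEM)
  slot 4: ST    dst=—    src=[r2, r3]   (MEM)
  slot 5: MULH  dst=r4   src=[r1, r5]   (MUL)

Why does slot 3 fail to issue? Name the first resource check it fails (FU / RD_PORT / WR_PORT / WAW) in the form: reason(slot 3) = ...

slot 0 (ALU): ISSUE — free A0,Mu2,Ld1,B1 rp2 wp2
slot 1 (MUL): ISSUE — free A0,Mu1,Ld1,B1 rp0 wp1
slot 2 (ALU): stall FU — free A0,Mu1,Ld1,B1 rp0 wp1
slot 3 (MEM): stall RD_PORT — free A0,Mu1,Ld1,B1 rp0 wp1
slot 4 (MEM): stall RD_PORT — free A0,Mu1,Ld1,B1 rp0 wp1
slot 5 (MUL): stall RD_PORT — free A0,Mu1,Ld1,B1 rp0 wp1

reason(slot 3) = RD_PORT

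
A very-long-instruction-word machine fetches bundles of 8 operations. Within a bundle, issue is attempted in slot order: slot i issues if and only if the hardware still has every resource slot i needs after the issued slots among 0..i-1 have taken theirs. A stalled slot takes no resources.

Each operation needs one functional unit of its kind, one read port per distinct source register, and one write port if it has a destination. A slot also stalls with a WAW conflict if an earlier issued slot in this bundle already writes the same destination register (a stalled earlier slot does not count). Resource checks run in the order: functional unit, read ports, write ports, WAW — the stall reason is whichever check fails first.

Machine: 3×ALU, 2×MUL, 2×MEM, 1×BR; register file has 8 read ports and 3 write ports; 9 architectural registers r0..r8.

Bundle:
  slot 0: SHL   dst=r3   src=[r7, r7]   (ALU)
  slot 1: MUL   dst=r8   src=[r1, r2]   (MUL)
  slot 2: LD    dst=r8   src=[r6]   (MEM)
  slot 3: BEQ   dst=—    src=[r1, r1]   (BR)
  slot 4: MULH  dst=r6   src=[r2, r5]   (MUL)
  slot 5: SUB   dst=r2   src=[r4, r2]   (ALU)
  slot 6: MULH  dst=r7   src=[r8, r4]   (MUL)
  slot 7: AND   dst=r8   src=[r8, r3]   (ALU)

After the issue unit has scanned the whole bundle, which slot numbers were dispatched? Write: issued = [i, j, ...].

slot 0 (ALU): ISSUE — free A2,Mu2,Ld2,B1 rp7 wp2
slot 1 (MUL): ISSUE — free A2,Mu1,Ld2,B1 rp5 wp1
slot 2 (MEM): stall WAW — free A2,Mu1,Ld2,B1 rp5 wp1
slot 3 (BR): ISSUE — free A2,Mu1,Ld2,B0 rp4 wp1
slot 4 (MUL): ISSUE — free A2,Mu0,Ld2,B0 rp2 wp0
slot 5 (ALU): stall WR_PORT — free A2,Mu0,Ld2,B0 rp2 wp0
slot 6 (MUL): stall FU — free A2,Mu0,Ld2,B0 rp2 wp0
slot 7 (ALU): stall WR_PORT — free A2,Mu0,Ld2,B0 rp2 wp0

issued = [0, 1, 3, 4]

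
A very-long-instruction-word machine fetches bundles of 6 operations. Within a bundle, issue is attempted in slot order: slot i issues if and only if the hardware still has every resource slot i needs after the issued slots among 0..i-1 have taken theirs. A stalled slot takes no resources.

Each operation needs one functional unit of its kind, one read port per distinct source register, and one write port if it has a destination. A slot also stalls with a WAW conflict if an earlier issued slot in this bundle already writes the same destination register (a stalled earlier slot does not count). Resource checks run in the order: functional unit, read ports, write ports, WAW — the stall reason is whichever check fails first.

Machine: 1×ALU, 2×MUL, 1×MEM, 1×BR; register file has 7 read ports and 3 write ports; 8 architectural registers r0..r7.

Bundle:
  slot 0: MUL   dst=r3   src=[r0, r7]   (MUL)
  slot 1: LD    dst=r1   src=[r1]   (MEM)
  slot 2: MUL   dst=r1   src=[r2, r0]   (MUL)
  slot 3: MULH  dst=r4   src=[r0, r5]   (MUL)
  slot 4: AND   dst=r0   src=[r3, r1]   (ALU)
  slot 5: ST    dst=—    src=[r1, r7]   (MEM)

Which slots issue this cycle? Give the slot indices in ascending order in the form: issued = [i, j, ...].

issued = [0, 1, 3]

[0] MUL needs rd=2 wr=1: ok; after: ALU=1 MUL=1 MEM=1 BR=1, R=5, W=2
[1] MEM needs rd=1 wr=1: ok; after: ALU=1 MUL=1 MEM=0 BR=1, R=4, W=1
[2] MUL needs rd=2 wr=1: WAW; after: ALU=1 MUL=1 MEM=0 BR=1, R=4, W=1
[3] MUL needs rd=2 wr=1: ok; after: ALU=1 MUL=0 MEM=0 BR=1, R=2, W=0
[4] ALU needs rd=2 wr=1: WR_PORT; after: ALU=1 MUL=0 MEM=0 BR=1, R=2, W=0
[5] MEM needs rd=2 wr=0: FU; after: ALU=1 MUL=0 MEM=0 BR=1, R=2, W=0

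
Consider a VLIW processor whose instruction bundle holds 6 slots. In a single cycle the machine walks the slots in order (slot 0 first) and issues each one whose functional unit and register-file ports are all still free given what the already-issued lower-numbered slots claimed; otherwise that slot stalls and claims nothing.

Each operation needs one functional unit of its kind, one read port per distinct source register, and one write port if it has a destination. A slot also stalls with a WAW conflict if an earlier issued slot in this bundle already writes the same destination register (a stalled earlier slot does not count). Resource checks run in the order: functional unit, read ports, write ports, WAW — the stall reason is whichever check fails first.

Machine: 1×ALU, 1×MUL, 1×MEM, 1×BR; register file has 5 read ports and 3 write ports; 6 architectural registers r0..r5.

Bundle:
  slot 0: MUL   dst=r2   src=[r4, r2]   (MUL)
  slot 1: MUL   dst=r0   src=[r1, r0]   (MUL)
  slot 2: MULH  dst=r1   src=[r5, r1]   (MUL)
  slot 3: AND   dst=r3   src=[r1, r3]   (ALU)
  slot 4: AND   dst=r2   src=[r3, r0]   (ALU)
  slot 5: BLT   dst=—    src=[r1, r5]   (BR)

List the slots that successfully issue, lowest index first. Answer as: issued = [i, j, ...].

issued = [0, 3]

  0. MUL→r2 ⇒ go  {1A/0Mu/1Ld/1B | 3r 2w}
  1. MUL→r0 ⇒ no(FU)  {1A/0Mu/1Ld/1B | 3r 2w}
  2. MUL→r1 ⇒ no(FU)  {1A/0Mu/1Ld/1B | 3r 2w}
  3. ALU→r3 ⇒ go  {0A/0Mu/1Ld/1B | 1r 1w}
  4. ALU→r2 ⇒ no(FU)  {0A/0Mu/1Ld/1B | 1r 1w}
  5. BR ⇒ no(RD_PORT)  {0A/0Mu/1Ld/1B | 1r 1w}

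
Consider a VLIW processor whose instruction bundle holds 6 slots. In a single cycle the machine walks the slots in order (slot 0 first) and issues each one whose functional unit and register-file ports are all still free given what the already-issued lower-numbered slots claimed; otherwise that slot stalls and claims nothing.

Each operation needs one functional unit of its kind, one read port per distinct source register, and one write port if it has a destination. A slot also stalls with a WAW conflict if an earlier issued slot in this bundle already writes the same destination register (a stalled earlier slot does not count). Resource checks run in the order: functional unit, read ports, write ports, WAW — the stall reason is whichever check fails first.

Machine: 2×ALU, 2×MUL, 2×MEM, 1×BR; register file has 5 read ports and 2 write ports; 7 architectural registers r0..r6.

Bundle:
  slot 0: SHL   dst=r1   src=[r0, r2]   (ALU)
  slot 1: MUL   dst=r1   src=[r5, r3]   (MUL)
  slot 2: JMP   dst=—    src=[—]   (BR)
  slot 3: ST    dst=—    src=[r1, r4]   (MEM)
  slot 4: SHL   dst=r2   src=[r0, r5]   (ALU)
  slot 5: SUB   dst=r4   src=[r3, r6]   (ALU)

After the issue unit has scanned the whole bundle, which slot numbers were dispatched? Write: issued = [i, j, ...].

(0) want 1×ALU +2rd +1wr — yes → AL1|MU2|ME2|BR1|rd3|wr1
(1) want 1×MUL +2rd +1wr — WAW → AL1|MU2|ME2|BR1|rd3|wr1
(2) want 1×BR +0rd +0wr — yes → AL1|MU2|ME2|BR0|rd3|wr1
(3) want 1×MEM +2rd +0wr — yes → AL1|MU2|ME1|BR0|rd1|wr1
(4) want 1×ALU +2rd +1wr — RD_PORT → AL1|MU2|ME1|BR0|rd1|wr1
(5) want 1×ALU +2rd +1wr — RD_PORT → AL1|MU2|ME1|BR0|rd1|wr1

issued = [0, 2, 3]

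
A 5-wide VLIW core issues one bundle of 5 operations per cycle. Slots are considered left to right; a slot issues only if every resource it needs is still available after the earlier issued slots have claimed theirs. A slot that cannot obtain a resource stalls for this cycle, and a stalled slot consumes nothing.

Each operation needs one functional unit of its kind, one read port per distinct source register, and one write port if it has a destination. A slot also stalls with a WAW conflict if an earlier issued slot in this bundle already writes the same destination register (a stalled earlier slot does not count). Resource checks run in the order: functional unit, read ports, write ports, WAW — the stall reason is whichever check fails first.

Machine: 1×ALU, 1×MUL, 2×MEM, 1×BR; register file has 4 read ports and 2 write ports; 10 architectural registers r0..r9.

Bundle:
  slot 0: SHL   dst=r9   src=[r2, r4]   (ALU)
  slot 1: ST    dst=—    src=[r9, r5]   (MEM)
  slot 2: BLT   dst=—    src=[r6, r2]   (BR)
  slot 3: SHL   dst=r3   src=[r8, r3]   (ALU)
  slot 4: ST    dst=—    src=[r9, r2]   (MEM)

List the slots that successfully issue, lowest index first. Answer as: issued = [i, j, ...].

issued = [0, 1]

(0) want 1×ALU +2rd +1wr — yes → AL0|MU1|ME2|BR1|rd2|wr1
(1) want 1×MEM +2rd +0wr — yes → AL0|MU1|ME1|BR1|rd0|wr1
(2) want 1×BR +2rd +0wr — RD_PORT → AL0|MU1|ME1|BR1|rd0|wr1
(3) want 1×ALU +2rd +1wr — FU → AL0|MU1|ME1|BR1|rd0|wr1
(4) want 1×MEM +2rd +0wr — RD_PORT → AL0|MU1|ME1|BR1|rd0|wr1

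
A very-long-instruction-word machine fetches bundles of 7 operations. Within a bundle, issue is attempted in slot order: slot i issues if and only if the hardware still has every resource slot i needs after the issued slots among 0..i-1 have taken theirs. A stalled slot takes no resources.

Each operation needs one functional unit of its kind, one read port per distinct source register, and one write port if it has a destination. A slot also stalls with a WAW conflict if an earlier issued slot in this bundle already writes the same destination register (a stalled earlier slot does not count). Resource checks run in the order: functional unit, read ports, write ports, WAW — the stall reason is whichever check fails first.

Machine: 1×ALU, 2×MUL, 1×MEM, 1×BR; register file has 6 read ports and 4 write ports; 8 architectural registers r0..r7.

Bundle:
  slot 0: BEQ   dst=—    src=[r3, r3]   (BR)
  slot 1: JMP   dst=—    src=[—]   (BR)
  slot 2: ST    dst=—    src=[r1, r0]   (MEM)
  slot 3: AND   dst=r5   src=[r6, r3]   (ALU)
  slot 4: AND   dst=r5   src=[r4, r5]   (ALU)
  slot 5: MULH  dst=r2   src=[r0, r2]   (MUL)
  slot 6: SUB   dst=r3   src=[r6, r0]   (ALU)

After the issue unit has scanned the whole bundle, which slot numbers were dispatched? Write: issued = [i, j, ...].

[0] BR needs rd=1 wr=0: ok; after: ALU=1 MUL=2 MEM=1 BR=0, R=5, W=4
[1] BR needs rd=0 wr=0: FU; after: ALU=1 MUL=2 MEM=1 BR=0, R=5, W=4
[2] MEM needs rd=2 wr=0: ok; after: ALU=1 MUL=2 MEM=0 BR=0, R=3, W=4
[3] ALU needs rd=2 wr=1: ok; after: ALU=0 MUL=2 MEM=0 BR=0, R=1, W=3
[4] ALU needs rd=2 wr=1: FU; after: ALU=0 MUL=2 MEM=0 BR=0, R=1, W=3
[5] MUL needs rd=2 wr=1: RD_PORT; after: ALU=0 MUL=2 MEM=0 BR=0, R=1, W=3
[6] ALU needs rd=2 wr=1: FU; after: ALU=0 MUL=2 MEM=0 BR=0, R=1, W=3

issued = [0, 2, 3]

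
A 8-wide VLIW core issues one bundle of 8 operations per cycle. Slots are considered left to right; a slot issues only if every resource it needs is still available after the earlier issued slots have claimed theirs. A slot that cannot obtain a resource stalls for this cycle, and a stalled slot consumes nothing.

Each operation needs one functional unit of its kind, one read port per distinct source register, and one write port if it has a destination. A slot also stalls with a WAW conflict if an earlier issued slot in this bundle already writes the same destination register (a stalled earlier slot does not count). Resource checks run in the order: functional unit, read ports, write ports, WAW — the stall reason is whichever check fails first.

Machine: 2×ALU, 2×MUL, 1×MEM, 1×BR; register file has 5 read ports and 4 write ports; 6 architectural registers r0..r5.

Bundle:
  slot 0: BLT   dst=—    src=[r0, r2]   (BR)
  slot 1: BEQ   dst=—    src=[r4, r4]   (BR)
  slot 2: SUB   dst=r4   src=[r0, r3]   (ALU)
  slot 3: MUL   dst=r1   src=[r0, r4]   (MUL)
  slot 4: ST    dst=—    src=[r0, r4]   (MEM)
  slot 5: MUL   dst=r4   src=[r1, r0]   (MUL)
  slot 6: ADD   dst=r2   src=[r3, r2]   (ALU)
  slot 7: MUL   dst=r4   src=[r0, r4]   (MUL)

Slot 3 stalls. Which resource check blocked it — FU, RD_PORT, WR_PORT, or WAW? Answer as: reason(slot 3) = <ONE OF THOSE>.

#0 BR src=r0,r2 dispatched  <A:2 Mu:2 Ld:1 B:0 rd:3 wr:4>
#1 BR src=r4,r4 held:FU  <A:2 Mu:2 Ld:1 B:0 rd:3 wr:4>
#2 ALU src=r0,r3 dispatched  <A:1 Mu:2 Ld:1 B:0 rd:1 wr:3>
#3 MUL src=r0,r4 held:RD_PORT  <A:1 Mu:2 Ld:1 B:0 rd:1 wr:3>
#4 MEM src=r0,r4 held:RD_PORT  <A:1 Mu:2 Ld:1 B:0 rd:1 wr:3>
#5 MUL src=r1,r0 held:RD_PORT  <A:1 Mu:2 Ld:1 B:0 rd:1 wr:3>
#6 ALU src=r3,r2 held:RD_PORT  <A:1 Mu:2 Ld:1 B:0 rd:1 wr:3>
#7 MUL src=r0,r4 held:RD_PORT  <A:1 Mu:2 Ld:1 B:0 rd:1 wr:3>

reason(slot 3) = RD_PORT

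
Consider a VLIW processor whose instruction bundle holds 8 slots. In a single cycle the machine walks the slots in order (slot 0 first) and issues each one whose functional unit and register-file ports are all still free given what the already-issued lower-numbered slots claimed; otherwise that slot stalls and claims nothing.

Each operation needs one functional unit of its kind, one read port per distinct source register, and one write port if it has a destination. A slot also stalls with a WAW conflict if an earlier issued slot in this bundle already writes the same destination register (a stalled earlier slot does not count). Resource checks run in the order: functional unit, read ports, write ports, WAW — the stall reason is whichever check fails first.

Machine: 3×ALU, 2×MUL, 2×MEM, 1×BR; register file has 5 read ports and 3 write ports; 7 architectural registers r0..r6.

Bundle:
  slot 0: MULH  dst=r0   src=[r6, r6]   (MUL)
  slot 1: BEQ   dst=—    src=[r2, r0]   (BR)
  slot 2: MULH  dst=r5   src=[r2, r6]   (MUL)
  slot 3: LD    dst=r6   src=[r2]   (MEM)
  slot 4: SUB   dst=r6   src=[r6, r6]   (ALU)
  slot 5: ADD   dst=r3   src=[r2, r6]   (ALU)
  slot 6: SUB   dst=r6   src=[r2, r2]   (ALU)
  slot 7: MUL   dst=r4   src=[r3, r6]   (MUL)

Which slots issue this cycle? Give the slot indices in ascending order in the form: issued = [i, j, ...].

slot 0 (MUL): ISSUE — free A3,Mu1,Ld2,B1 rp4 wp2
slot 1 (BR): ISSUE — free A3,Mu1,Ld2,B0 rp2 wp2
slot 2 (MUL): ISSUE — free A3,Mu0,Ld2,B0 rp0 wp1
slot 3 (MEM): stall RD_PORT — free A3,Mu0,Ld2,B0 rp0 wp1
slot 4 (ALU): stall RD_PORT — free A3,Mu0,Ld2,B0 rp0 wp1
slot 5 (ALU): stall RD_PORT — free A3,Mu0,Ld2,B0 rp0 wp1
slot 6 (ALU): stall RD_PORT — free A3,Mu0,Ld2,B0 rp0 wp1
slot 7 (MUL): stall FU — free A3,Mu0,Ld2,B0 rp0 wp1

issued = [0, 1, 2]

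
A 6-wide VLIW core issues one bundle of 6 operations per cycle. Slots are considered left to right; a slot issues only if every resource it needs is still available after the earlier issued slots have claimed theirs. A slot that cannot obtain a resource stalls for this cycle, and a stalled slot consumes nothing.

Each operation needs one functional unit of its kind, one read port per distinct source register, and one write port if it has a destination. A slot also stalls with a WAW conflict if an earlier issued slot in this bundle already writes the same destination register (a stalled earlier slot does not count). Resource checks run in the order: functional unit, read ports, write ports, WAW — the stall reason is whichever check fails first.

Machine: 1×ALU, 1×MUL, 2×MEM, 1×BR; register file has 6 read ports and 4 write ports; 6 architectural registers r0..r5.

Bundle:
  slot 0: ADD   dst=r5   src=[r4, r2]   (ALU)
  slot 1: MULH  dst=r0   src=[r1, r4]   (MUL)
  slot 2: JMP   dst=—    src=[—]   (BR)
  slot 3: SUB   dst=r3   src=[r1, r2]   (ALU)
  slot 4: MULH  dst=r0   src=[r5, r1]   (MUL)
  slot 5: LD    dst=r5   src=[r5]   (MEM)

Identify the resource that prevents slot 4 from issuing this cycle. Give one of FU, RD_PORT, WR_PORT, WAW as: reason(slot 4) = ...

reason(slot 4) = FU

slot 0 (ALU): ISSUE — free A0,Mu1,Ld2,B1 rp4 wp3
slot 1 (MUL): ISSUE — free A0,Mu0,Ld2,B1 rp2 wp2
slot 2 (BR): ISSUE — free A0,Mu0,Ld2,B0 rp2 wp2
slot 3 (ALU): stall FU — free A0,Mu0,Ld2,B0 rp2 wp2
slot 4 (MUL): stall FU — free A0,Mu0,Ld2,B0 rp2 wp2
slot 5 (MEM): stall WAW — free A0,Mu0,Ld2,B0 rp2 wp2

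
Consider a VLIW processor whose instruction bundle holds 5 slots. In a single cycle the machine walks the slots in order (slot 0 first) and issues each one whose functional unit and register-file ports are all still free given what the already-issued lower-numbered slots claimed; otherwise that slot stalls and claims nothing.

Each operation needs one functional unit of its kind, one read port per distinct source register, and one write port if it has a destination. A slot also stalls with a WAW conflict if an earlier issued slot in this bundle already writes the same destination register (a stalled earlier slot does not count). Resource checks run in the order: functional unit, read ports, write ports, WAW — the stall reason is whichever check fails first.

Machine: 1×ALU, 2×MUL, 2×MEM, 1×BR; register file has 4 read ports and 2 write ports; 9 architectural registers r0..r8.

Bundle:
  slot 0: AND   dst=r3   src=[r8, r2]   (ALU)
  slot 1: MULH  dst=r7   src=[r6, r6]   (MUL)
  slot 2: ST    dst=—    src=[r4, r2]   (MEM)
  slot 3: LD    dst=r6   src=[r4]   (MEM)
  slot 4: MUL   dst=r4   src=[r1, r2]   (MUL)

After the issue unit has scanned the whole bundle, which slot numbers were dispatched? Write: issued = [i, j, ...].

[0] ALU needs rd=2 wr=1: ok; after: ALU=0 MUL=2 MEM=2 BR=1, R=2, W=1
[1] MUL needs rd=1 wr=1: ok; after: ALU=0 MUL=1 MEM=2 BR=1, R=1, W=0
[2] MEM needs rd=2 wr=0: RD_PORT; after: ALU=0 MUL=1 MEM=2 BR=1, R=1, W=0
[3] MEM needs rd=1 wr=1: WR_PORT; after: ALU=0 MUL=1 MEM=2 BR=1, R=1, W=0
[4] MUL needs rd=2 wr=1: RD_PORT; after: ALU=0 MUL=1 MEM=2 BR=1, R=1, W=0

issued = [0, 1]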